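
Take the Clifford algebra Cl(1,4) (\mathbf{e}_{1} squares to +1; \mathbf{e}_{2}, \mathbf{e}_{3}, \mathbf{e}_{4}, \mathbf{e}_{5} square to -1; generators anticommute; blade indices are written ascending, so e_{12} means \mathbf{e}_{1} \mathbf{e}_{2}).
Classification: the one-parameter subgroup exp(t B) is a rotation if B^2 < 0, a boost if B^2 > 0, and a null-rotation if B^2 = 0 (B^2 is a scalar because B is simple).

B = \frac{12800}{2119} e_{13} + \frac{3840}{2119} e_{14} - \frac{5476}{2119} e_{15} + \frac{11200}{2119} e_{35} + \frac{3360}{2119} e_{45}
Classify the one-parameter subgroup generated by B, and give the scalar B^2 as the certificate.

B^2 term by term: the squares give (\frac{12800}{2119})^2*(e_{13})^2 + (\frac{3840}{2119})^2*(e_{14})^2 + (-\frac{5476}{2119})^2*(e_{15})^2 + (\frac{11200}{2119})^2*(e_{35})^2 + (\frac{3360}{2119})^2*(e_{45})^2 = \frac{163840000}{4490161}*(+1) + \frac{14745600}{4490161}*(+1) + \frac{29986576}{4490161}*(+1) + \frac{125440000}{4490161}*(-1) + \frac{11289600}{4490161}*(-1) = 16 (each basis 2-blade squares to minus the product of its generators' squares); cross terms between blades sharing an index anticommute and cancel; the commuting (index-disjoint) pairs give grade-4 terms 2*c*c'*(blade product), which cancel blade by blade — e_{1345}: \frac{86016000}{4490161} - \frac{86016000}{4490161} = 0 — confirming B is simple. So B^2 = 16.
Answer: boost, certificate B^2 = 16. The scalar 16 is the complete invariant here: its sign names the subgroup type.


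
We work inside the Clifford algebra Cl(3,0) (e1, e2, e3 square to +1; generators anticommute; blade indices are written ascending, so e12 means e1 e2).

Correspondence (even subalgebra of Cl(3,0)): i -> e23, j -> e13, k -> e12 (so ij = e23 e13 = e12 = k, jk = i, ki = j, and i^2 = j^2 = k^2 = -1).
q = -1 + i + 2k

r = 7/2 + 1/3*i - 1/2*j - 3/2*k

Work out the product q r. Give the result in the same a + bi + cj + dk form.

In blades: q = -1 + 2*e12 + e23, r = 7/2 - 3/2*e12 - 1/2*e13 + 1/3*e23.
Distribute q over r term by term (generator squares from the signature, products reordered to ascending indices): (-1)*r = -7/2 + 3/2*e12 + 1/2*e13 - 1/3*e23; (2*e12)*r = 3 + 7*e12 + 2/3*e13 + e23; (e23)*r = -1/3 - 1/2*e12 + 3/2*e13 + 7/2*e23.
Sum: -5/6 + 8*e12 + 8/3*e13 + 25/6*e23; translating back through the correspondence:
Answer: -5/6 + 25/6*i + 8/3*j + 8k


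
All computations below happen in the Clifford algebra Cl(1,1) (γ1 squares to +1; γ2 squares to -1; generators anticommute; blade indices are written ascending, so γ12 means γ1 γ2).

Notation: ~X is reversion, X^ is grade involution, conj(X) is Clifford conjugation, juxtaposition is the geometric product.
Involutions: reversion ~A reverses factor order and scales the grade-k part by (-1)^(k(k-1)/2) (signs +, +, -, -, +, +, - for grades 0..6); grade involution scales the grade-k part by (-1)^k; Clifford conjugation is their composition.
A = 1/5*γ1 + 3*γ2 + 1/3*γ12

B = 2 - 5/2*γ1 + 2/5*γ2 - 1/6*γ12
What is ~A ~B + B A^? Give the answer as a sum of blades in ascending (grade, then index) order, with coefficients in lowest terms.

first term: -79/45 + 31/30*γ1 + 26/5*γ2 + 1037/150*γ12
second term: 74/45 - 23/30*γ1 - 103/15*γ2 + 1237/150*γ12
Answer: -1/9 + 4/15*γ1 - 5/3*γ2 + 379/25*γ12


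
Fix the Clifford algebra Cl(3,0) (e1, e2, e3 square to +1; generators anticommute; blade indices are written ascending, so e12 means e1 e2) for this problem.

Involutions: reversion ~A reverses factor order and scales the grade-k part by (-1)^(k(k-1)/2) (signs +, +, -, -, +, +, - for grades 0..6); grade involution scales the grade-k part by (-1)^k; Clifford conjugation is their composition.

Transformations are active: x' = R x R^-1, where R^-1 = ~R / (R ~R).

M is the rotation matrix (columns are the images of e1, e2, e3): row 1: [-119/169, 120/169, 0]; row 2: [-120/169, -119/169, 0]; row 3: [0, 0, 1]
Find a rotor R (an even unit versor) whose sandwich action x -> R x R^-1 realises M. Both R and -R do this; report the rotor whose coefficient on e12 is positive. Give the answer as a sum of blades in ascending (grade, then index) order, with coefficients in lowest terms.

Method: write R = a + b12*e12 + b13*e13 + b23*e23 with a^2 + b12^2 + b13^2 + b23^2 = 1 (so R^-1 = ~R). Expanding the columns R e_j ~R gives tr M = 4a^2 - 1 and, from the antisymmetric part, M21 - M12 = -4a*b12, M13 - M31 = 4a*b13, M32 - M23 = -4a*b23.
Here tr M = -69/169, so a^2 = (1 + tr M)/4 = 25/169 and a = ±5/13. Taking a = 5/13: M21 - M12 = -240/169, M13 - M31 = 0, M32 - M23 = 0, giving b12 = 12/13, b13 = 0, b23 = 0, i.e. R = 5/13 + 12/13*e12.
Its e12 coefficient is already positive.
Answer: 5/13 + 12/13*e12. Sheet selection: the two-to-one cover makes ±R indistinguishable at the matrix level (trace -69/169), so uniqueness comes from the required sign on e12.


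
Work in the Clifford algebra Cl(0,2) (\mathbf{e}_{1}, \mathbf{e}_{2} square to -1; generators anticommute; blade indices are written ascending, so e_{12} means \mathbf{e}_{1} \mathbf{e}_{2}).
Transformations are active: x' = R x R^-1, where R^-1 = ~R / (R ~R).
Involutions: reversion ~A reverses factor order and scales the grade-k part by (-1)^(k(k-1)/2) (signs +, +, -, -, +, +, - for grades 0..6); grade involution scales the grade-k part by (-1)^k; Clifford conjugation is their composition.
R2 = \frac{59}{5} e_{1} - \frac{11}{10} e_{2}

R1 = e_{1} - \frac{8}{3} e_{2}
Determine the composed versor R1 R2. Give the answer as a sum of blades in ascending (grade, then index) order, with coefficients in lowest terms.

Distribute over the terms of R1 (each basis-blade product reordered to ascending indices, repeated generators contracted through their squares):
(e_{1}) R2 = -\frac{59}{5} - \frac{11}{10} e_{12}
(-\frac{8}{3} e_{2}) R2 = -\frac{44}{15} + \frac{472}{15} e_{12}
Summing the partial products and collecting blades:
Answer: -\frac{221}{15} + \frac{911}{30} e_{12}


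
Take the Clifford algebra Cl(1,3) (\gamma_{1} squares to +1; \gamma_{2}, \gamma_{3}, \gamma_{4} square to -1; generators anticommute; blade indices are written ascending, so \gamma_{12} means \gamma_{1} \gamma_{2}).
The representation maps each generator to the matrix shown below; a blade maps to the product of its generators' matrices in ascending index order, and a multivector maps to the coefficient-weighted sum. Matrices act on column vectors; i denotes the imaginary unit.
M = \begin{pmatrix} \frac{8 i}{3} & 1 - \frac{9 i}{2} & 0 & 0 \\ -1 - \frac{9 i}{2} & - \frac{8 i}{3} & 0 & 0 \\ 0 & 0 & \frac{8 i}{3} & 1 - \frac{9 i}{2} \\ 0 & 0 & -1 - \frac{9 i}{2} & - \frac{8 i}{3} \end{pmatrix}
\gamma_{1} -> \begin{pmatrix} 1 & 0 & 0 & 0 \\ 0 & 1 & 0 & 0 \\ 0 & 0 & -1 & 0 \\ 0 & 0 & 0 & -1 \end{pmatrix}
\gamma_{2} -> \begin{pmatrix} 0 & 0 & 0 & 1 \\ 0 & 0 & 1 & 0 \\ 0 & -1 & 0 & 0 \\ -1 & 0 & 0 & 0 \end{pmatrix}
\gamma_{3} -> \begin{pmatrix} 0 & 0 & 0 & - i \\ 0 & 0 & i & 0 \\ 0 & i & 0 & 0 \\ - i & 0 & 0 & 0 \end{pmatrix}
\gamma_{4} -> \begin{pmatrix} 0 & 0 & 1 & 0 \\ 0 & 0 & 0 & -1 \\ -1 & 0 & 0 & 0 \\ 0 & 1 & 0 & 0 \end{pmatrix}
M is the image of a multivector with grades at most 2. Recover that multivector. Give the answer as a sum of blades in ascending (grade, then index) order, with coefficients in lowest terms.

Method: the blade images are trace-orthogonal — tr(rho(e_A) rho(e_B)^-1) = 4 if A = B and 0 otherwise — and rho(e_A)^-1 = (e_A)^2 * rho(e_A) with (e_A)^2 = +1 or -1, so the coefficient of e_A in the preimage is (e_A)^2 * tr(M rho(e_A))/4.
Nonzero projections over blades of grade <= 2: \gamma_{23}: (\gamma_{23})^2 = -1, tr(M rho(\gamma_{23})) = \frac{32}{3}, coefficient -\frac{8}{3}; \gamma_{24}: (\gamma_{24})^2 = -1, tr(M rho(\gamma_{24})) = -4, coefficient 1; \gamma_{34}: (\gamma_{34})^2 = -1, tr(M rho(\gamma_{34})) = -18, coefficient \frac{9}{2}. Every other blade of grade <= 2 projects to 0.
Answer: -\frac{8}{3} \gamma_{23} + \gamma_{24} + \frac{9}{2} \gamma_{34}


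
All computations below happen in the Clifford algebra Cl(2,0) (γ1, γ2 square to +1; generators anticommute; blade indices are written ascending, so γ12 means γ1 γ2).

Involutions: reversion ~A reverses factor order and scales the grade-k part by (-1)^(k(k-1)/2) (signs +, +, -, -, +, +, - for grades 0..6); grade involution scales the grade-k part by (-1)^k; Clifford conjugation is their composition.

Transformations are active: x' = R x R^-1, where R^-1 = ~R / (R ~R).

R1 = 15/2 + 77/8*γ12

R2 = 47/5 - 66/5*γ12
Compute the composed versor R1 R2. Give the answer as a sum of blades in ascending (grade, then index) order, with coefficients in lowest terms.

Distribute over the terms of R1 (each basis-blade product reordered to ascending indices, repeated generators contracted through their squares):
(15/2) R2 = 141/2 - 99*γ12
(77/8*γ12) R2 = 2541/20 + 3619/40*γ12
Summing the partial products and collecting blades:
Answer: 3951/20 - 341/40*γ12


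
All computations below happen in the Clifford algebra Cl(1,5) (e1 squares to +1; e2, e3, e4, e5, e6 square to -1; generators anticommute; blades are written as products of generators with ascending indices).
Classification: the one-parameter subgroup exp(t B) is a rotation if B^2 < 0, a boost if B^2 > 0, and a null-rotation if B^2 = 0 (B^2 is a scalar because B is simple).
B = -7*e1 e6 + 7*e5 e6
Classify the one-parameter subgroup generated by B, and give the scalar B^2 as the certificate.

B^2 term by term: the squares give (-7)^2*(e1 e6)^2 + (7)^2*(e5 e6)^2 = 49*(+1) + 49*(-1) = 0 (each basis 2-blade squares to minus the product of its generators' squares); cross terms between blades sharing an index anticommute and cancel. So B^2 = 0.
Answer: null-rotation, certificate B^2 = 0. One invariant decides it: the square 0 survives every conjugation, and its sign is exactly the classification.


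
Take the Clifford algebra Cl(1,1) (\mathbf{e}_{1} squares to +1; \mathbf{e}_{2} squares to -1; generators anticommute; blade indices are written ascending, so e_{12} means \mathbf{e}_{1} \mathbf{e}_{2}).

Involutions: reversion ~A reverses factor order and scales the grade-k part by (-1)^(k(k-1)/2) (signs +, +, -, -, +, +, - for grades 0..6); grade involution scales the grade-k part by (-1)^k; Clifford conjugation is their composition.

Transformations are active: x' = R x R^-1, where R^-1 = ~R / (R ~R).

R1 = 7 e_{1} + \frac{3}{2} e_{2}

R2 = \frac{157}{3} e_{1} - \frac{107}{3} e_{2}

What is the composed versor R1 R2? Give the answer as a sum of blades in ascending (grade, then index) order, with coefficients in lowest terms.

Distribute over the terms of R1 (each basis-blade product reordered to ascending indices, repeated generators contracted through their squares):
(7 e_{1}) R2 = \frac{1099}{3} - \frac{749}{3} e_{12}
(\frac{3}{2} e_{2}) R2 = \frac{107}{2} - \frac{157}{2} e_{12}
Summing the partial products and collecting blades:
Answer: \frac{2519}{6} - \frac{1969}{6} e_{12}


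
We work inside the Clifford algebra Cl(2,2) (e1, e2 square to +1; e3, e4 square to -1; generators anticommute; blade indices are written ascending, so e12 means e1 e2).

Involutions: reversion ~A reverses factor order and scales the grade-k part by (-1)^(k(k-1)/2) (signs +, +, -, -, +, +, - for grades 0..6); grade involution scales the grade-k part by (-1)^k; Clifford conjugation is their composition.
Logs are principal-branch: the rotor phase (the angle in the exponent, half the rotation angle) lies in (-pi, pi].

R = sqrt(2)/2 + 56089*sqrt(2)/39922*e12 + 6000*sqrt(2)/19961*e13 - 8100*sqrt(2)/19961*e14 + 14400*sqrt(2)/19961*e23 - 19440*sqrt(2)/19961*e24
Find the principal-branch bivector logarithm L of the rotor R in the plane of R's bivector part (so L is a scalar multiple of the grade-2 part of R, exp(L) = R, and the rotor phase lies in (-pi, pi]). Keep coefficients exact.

The scalar part of R is sqrt(2)/2, and that scalar determines the rotor phase on the principal branch; recovering the unit plane as bivector-part over sine of the phase gives L = phase * plane.
Concretely: cos(phase) = sqrt(2)/2 gives phase = ±pi/4, and since phase/sin(phase) is even the sign is immaterial: L = (phase/sin(phase)) * <R>_2 = (sqrt(2)*pi/4) * <R>_2.
Answer: 56089*pi/79844*e12 + 3000*pi/19961*e13 - 4050*pi/19961*e14 + 7200*pi/19961*e23 - 9720*pi/19961*e24


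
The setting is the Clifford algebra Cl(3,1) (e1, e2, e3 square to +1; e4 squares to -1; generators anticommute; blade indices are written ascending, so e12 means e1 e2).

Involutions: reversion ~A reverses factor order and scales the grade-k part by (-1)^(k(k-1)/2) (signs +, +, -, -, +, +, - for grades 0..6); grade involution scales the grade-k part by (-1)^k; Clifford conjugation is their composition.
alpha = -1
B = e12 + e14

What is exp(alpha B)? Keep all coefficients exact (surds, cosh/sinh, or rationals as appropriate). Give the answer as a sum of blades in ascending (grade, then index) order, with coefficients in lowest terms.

B^2 term by term: the squares give (1)^2*(e12)^2 + (1)^2*(e14)^2 = 1*(-1) + 1*(+1) = 0 (each basis 2-blade squares to minus the product of its generators' squares); cross terms between blades sharing an index anticommute and cancel. So B^2 = 0.
B^2 = 0, and the exponential is exactly linear here: exp(alpha B) = 1 + alpha B (parabolic case).
Answer: 1 - e12 - e14


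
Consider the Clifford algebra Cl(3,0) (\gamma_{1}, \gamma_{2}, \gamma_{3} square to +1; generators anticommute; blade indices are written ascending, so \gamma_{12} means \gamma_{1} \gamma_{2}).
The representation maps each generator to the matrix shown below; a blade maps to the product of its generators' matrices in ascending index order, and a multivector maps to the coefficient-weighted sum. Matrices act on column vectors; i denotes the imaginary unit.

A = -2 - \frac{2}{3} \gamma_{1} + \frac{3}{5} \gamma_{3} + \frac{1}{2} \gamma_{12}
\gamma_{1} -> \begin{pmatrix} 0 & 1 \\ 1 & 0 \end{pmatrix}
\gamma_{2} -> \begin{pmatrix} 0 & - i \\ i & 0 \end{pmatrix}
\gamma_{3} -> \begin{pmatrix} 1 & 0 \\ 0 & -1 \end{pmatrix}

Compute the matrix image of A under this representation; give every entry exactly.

Bivector images (products of the table entries): rho(\gamma_{12}) = rho(\gamma_{1})rho(\gamma_{2}) = \begin{pmatrix} i & 0 \\ 0 & - i \end{pmatrix}.
M = (-2)*1 + (-\frac{2}{3})*rho(\gamma_{1}) + (\frac{3}{5})*rho(\gamma_{3}) + (\frac{1}{2})*rho(\gamma_{12}), summed entrywise (1 is the identity matrix):
Answer: \begin{pmatrix} - \frac{7}{5} + \frac{i}{2} & - \frac{2}{3} \\ - \frac{2}{3} & - \frac{13}{5} - \frac{i}{2} \end{pmatrix}


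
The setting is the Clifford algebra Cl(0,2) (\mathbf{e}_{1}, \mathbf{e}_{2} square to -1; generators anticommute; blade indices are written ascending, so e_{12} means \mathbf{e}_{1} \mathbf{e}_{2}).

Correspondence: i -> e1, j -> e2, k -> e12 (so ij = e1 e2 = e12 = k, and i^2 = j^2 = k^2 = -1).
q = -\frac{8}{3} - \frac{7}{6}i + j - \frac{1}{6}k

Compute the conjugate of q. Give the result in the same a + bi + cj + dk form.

In blades: q = -\frac{8}{3} - \frac{7}{6} e_{1} + e_{2} - \frac{1}{6} e_{12}.
Conjugation here is Clifford conjugation: the scalar is fixed and the grade-1 and grade-2 blades all flip sign, giving -\frac{8}{3} + \frac{7}{6} e_{1} - e_{2} + \frac{1}{6} e_{12}; translating back:
Answer: -\frac{8}{3} + \frac{7}{6}i - j + \frac{1}{6}k


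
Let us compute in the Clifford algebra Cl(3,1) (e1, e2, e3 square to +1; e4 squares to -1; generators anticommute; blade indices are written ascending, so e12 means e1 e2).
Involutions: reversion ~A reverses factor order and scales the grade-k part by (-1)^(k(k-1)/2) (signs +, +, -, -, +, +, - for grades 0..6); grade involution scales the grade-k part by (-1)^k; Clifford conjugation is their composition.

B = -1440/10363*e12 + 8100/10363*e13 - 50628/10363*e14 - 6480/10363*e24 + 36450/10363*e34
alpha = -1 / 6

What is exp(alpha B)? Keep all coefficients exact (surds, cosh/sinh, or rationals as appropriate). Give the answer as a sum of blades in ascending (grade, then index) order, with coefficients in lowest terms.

B^2 term by term: the squares give (-1440/10363)^2*(e12)^2 + (8100/10363)^2*(e13)^2 + (-50628/10363)^2*(e14)^2 + (-6480/10363)^2*(e24)^2 + (36450/10363)^2*(e34)^2 = 2073600/107391769*(-1) + 65610000/107391769*(-1) + 2563194384/107391769*(+1) + 41990400/107391769*(+1) + 1328602500/107391769*(+1) = 36 (each basis 2-blade squares to minus the product of its generators' squares); cross terms between blades sharing an index anticommute and cancel; the commuting (index-disjoint) pairs give grade-4 terms 2*c*c'*(blade product), which cancel blade by blade — e1234: -104976000/107391769 + 104976000/107391769 = 0 — confirming B is simple. So B^2 = 36.
B^2 = 36 — the series telescopes hyperbolically here: l = 6, alpha*l = -1, so exp(alpha B) = cosh(-1) + (sinh(-1)/6)*B = cosh(1) + (-sinh(1)/6)*B.
Answer: cosh(1) + 240*sinh(1)/10363*e12 - 1350*sinh(1)/10363*e13 + 8438*sinh(1)/10363*e14 + 1080*sinh(1)/10363*e24 - 6075*sinh(1)/10363*e34


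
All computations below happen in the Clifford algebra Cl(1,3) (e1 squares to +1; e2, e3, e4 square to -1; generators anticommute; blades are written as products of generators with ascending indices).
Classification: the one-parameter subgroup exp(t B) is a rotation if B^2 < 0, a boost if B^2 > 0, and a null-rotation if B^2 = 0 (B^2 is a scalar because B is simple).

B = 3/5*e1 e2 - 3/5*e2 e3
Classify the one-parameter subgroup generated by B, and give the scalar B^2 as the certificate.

B^2 term by term: the squares give (3/5)^2*(e1 e2)^2 + (-3/5)^2*(e2 e3)^2 = 9/25*(+1) + 9/25*(-1) = 0 (each basis 2-blade squares to minus the product of its generators' squares); cross terms between blades sharing an index anticommute and cancel. So B^2 = 0.
Answer: null-rotation, certificate B^2 = 0. Check the certificate: B^2 = 0, and that sign is decisive whatever form B takes.


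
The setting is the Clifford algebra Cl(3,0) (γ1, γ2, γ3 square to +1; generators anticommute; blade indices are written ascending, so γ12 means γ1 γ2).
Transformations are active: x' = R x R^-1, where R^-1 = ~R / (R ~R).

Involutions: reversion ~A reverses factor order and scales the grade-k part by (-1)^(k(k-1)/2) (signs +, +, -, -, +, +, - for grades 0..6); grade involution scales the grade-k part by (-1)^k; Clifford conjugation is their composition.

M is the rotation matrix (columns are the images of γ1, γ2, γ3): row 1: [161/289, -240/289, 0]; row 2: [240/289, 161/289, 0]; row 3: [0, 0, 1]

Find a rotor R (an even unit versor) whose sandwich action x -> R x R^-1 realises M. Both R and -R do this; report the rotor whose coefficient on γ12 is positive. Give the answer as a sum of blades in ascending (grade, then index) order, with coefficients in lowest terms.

Method: write R = a + b12*γ12 + b13*γ13 + b23*γ23 with a^2 + b12^2 + b13^2 + b23^2 = 1 (so R^-1 = ~R). Expanding the columns R e_j ~R gives tr M = 4a^2 - 1 and, from the antisymmetric part, M21 - M12 = -4a*b12, M13 - M31 = 4a*b13, M32 - M23 = -4a*b23.
Here tr M = 611/289, so a^2 = (1 + tr M)/4 = 225/289 and a = ±15/17. Taking a = 15/17: M21 - M12 = 480/289, M13 - M31 = 0, M32 - M23 = 0, giving b12 = -8/17, b13 = 0, b23 = 0, i.e. R = 15/17 - 8/17*γ12.
Its γ12 coefficient is negative, so report the other preimage -R.
Answer: -15/17 + 8/17*γ12. Why the constraint matters: R and -R act identically through the sandwich — M has trace 611/289 either way — so only the sign condition on γ12 picks one of the two preimages.


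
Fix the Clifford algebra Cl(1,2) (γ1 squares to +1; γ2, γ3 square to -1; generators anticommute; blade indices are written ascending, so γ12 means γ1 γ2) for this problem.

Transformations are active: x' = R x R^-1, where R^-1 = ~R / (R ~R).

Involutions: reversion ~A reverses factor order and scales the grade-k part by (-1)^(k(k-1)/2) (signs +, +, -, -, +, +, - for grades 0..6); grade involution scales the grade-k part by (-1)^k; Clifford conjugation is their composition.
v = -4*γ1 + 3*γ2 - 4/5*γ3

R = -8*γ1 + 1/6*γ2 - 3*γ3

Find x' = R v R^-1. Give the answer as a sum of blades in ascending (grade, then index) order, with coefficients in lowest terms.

~R = -8*γ1 + 1/6*γ2 - 3*γ3, and R ~R = 1979/36, so R^-1 = ~R / (1979/36).
R v = 291/10 - 70/3*γ12 - 28/5*γ13 + 133/15*γ23
Answer: -44228/9895*γ1 - 27939/9895*γ2 - 23512/9895*γ3


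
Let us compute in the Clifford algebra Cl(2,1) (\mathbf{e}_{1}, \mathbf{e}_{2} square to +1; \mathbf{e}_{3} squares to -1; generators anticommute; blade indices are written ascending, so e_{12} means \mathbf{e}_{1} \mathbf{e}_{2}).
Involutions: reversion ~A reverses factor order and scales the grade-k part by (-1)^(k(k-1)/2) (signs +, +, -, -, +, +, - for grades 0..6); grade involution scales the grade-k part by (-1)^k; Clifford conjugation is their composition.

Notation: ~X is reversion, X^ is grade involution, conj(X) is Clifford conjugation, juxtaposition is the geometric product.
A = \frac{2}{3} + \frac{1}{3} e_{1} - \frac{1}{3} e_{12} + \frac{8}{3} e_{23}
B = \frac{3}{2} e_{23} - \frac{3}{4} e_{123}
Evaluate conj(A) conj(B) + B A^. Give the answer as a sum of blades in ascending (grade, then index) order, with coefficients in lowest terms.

first term: 4 + 2 e_{1} + \frac{1}{4} e_{3} - \frac{1}{2} e_{13} - \frac{3}{4} e_{23}
second term: 4 - 2 e_{1} - \frac{1}{4} e_{3} + \frac{1}{2} e_{13} + \frac{5}{4} e_{23} - e_{123}
Answer: 8 + \frac{1}{2} e_{23} - e_{123}


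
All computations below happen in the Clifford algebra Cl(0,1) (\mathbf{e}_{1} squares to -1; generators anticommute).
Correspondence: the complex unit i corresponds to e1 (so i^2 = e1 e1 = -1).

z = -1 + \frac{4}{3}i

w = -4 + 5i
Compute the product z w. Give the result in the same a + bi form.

In blades: z = -1 + \frac{4}{3} e_{1}, w = -4 + 5 e_{1}.
Distribute z over w term by term (generator squares from the signature, products reordered to ascending indices): (-1)*w = 4 - 5 e_{1}; (\frac{4}{3} e_{1})*w = -\frac{20}{3} - \frac{16}{3} e_{1}.
Sum: -\frac{8}{3} - \frac{31}{3} e_{1}; translating back through the correspondence:
Answer: -\frac{8}{3} - \frac{31}{3}i


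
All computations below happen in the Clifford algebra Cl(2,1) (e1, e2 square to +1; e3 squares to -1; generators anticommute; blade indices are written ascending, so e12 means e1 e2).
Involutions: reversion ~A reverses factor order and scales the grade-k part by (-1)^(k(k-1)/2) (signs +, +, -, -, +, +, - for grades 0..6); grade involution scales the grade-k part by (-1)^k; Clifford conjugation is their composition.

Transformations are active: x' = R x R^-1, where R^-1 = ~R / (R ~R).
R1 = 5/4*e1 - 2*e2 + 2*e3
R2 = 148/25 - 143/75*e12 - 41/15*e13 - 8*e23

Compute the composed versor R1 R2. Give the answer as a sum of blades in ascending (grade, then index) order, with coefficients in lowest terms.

Distribute over the terms of R1 (each basis-blade product reordered to ascending indices, repeated generators contracted through their squares):
(5/4*e1) R2 = 37/5*e1 - 143/60*e2 - 41/12*e3 - 10*e123
(-2*e2) R2 = -286/75*e1 - 296/25*e2 + 16*e3 - 82/15*e123
(2*e3) R2 = -82/15*e1 - 16*e2 + 296/25*e3 - 286/75*e123
Summing the partial products and collecting blades:
Answer: -47/25*e1 - 9067/300*e2 + 7327/300*e3 - 482/25*e123


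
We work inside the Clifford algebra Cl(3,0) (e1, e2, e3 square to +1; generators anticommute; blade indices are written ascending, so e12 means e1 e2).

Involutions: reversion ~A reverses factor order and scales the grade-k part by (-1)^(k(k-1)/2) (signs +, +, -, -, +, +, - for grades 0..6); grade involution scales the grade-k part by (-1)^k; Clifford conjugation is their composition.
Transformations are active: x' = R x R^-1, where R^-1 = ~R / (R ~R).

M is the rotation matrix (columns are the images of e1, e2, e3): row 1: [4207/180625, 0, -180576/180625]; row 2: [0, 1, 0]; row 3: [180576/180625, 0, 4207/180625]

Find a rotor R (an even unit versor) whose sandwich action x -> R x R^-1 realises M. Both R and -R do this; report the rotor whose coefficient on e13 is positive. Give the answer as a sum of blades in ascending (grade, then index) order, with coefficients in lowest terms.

Method: write R = a + b12*e12 + b13*e13 + b23*e23 with a^2 + b12^2 + b13^2 + b23^2 = 1 (so R^-1 = ~R). Expanding the columns R e_j ~R gives tr M = 4a^2 - 1 and, from the antisymmetric part, M21 - M12 = -4a*b12, M13 - M31 = 4a*b13, M32 - M23 = -4a*b23.
Here tr M = 189039/180625, so a^2 = (1 + tr M)/4 = 92416/180625 and a = ±304/425. Taking a = 304/425: M21 - M12 = 0, M13 - M31 = -361152/180625, M32 - M23 = 0, giving b12 = 0, b13 = -297/425, b23 = 0, i.e. R = 304/425 - 297/425*e13.
Its e13 coefficient is negative, so report the other preimage -R.
Answer: -304/425 + 297/425*e13. Why the constraint matters: R and -R act identically through the sandwich — M has trace 189039/180625 either way — so only the sign condition on e13 picks one of the two preimages.


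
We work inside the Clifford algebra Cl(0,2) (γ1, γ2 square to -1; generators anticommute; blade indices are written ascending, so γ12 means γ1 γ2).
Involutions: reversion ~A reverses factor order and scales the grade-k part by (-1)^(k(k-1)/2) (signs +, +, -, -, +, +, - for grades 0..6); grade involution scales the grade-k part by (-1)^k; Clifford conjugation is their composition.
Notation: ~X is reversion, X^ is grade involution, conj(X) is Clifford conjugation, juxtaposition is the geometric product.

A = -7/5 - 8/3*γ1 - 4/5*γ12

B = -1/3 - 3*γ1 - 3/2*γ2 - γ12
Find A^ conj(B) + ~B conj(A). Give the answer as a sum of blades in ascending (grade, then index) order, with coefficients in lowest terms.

first term: -101/15 - 35/9*γ1 - 43/6*γ2 + 43/15*γ12
second term: 23/3 + 19/9*γ1 + 43/6*γ2 + 7/3*γ12
Answer: 14/15 - 16/9*γ1 + 26/5*γ12


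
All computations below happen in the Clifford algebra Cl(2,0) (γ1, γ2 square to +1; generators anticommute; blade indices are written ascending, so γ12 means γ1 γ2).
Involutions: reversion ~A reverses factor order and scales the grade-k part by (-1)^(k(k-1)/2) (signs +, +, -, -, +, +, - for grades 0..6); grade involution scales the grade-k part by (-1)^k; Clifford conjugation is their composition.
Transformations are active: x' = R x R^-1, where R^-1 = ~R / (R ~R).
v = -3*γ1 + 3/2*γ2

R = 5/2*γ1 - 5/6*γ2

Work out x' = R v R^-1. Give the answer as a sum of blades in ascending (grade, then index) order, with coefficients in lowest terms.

~R = 5/2*γ1 - 5/6*γ2, and R ~R = 125/18, so R^-1 = ~R / (125/18).
R v = -35/4 + 5/4*γ12
Answer: -33/10*γ1 + 3/5*γ2


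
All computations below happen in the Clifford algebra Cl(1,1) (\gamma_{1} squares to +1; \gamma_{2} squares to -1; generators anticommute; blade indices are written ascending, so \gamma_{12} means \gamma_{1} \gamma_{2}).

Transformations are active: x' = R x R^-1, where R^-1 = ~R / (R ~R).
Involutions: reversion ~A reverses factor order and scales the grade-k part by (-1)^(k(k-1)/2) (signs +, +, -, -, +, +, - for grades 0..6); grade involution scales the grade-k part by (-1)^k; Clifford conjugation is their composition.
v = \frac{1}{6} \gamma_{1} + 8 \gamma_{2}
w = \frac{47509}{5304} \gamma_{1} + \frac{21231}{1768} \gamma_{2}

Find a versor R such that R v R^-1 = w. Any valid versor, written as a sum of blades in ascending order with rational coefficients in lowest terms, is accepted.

A norm check does it: q(v) = q(w) = -\frac{2303}{36}, hence R = v + w = \frac{16131}{1768} \gamma_{1} + \frac{35375}{1768} \gamma_{2} realises the map — parallel part kept, (v - w)/2 negated, v carried to w.
Answer: \frac{16131}{1768} \gamma_{1} + \frac{35375}{1768} \gamma_{2}


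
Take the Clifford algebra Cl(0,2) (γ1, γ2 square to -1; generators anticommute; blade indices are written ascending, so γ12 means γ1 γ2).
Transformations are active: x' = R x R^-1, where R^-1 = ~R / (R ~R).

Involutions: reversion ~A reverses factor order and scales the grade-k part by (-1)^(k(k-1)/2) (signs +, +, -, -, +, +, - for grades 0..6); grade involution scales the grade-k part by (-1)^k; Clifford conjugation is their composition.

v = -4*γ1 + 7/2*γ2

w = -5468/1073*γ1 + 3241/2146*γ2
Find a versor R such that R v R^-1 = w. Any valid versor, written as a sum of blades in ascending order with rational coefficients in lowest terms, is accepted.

Why this works: both vectors square to -113/4, so q(v) = q(w) and R = v + w = -9760/1073*γ1 + 5376/1073*γ2 carries v to w — its own direction survives, the complement (v - w)/2 flips.
Answer: -9760/1073*γ1 + 5376/1073*γ2


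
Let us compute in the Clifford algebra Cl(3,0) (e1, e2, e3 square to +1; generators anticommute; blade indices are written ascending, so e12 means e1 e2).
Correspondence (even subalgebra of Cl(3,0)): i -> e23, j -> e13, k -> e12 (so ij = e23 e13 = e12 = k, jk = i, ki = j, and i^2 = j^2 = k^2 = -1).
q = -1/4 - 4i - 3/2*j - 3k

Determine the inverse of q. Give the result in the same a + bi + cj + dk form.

In blades: q = -1/4 - 3*e12 - 3/2*e13 - 4*e23.
With qbar = -1/4 + 3*e12 + 3/2*e13 + 4*e23 (scalar fixed, mapped units negated), q qbar = 437/16 (the sum of squared coefficients), so q^-1 = qbar / (437/16) = -4/437 + 48/437*e12 + 24/437*e13 + 64/437*e23; translating back:
Answer: -4/437 + 64/437*i + 24/437*j + 48/437*k


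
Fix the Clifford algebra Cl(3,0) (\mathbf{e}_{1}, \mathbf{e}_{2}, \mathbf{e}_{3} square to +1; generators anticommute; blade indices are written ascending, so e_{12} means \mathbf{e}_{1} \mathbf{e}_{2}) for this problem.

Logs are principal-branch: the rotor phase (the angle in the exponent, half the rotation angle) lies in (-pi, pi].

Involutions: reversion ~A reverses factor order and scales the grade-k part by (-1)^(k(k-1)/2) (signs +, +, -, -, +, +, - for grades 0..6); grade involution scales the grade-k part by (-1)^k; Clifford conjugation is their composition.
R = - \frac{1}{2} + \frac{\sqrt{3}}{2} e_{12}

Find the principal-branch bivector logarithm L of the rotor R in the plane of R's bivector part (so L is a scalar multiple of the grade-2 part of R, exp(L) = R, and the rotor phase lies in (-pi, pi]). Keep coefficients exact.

The scalar part of R is - \frac{1}{2}, which pins the rotor phase on the principal branch; dividing the bivector part by the sine of that phase recovers the unit plane, and L is the phase times that plane.
Concretely: cos(phase) = - \frac{1}{2} gives phase = ±\frac{2 \pi}{3}, and since phase/sin(phase) is even the sign is immaterial: L = (phase/sin(phase)) * <R>_2 = (\frac{4 \sqrt{3} \pi}{9}) * <R>_2.
Answer: \frac{2 \pi}{3} e_{12}


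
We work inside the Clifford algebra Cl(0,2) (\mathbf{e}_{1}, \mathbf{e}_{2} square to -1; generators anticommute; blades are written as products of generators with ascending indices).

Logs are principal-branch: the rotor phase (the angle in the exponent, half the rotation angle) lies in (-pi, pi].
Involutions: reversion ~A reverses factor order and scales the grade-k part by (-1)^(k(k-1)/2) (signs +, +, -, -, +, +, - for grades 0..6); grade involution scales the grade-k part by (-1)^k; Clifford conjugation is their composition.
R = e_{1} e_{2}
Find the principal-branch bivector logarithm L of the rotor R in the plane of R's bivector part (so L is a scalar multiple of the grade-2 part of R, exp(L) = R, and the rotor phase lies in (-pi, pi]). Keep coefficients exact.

The scalar part of R is 0, so the principal-branch rotor phase is pinned; divide the bivector part by its sine to get the unit plane — L is the phase times that plane.
Concretely: cos(phase) = 0 gives phase = ±\frac{\pi}{2}, and since phase/sin(phase) is even the sign is immaterial: L = (phase/sin(phase)) * <R>_2 = (\frac{\pi}{2}) * <R>_2.
Answer: \frac{\pi}{2} e_{1} e_{2}


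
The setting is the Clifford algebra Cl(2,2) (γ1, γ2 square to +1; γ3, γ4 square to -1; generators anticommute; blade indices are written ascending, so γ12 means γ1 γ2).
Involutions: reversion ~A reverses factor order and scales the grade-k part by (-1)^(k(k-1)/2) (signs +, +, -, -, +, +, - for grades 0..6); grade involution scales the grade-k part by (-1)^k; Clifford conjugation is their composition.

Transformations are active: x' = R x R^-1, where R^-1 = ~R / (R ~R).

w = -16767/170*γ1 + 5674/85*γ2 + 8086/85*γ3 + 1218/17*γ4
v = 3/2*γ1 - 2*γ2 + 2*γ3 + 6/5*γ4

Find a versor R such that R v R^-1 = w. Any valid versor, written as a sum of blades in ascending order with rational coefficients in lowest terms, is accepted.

Why this works: both vectors square to 81/100, so q(v) = q(w) and R = v + w = -8256/85*γ1 + 5504/85*γ2 + 8256/85*γ3 + 6192/85*γ4 carries v to w — its own direction survives, the complement (v - w)/2 flips.
Answer: -8256/85*γ1 + 5504/85*γ2 + 8256/85*γ3 + 6192/85*γ4


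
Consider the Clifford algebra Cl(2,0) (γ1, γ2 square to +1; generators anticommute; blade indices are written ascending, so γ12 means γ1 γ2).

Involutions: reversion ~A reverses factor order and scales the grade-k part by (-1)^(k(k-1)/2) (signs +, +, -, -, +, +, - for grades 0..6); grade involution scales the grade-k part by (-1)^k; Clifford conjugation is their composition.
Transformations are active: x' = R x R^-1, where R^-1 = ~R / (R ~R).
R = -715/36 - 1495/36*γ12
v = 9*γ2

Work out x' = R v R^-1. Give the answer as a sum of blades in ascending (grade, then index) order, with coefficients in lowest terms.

~R = -715/36 + 1495/36*γ12, and R ~R = 1373125/648, so R^-1 = ~R / (1373125/648).
R v = -1495/4*γ1 - 715/4*γ2
Answer: 2277/325*γ1 - 1836/325*γ2


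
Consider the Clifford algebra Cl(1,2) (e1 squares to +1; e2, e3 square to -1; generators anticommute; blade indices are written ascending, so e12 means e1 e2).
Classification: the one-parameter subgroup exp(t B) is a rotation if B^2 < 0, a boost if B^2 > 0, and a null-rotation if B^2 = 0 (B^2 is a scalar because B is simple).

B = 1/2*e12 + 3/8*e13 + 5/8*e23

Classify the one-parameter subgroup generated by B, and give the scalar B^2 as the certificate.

B^2 term by term: the squares give (1/2)^2*(e12)^2 + (3/8)^2*(e13)^2 + (5/8)^2*(e23)^2 = 1/4*(+1) + 9/64*(+1) + 25/64*(-1) = 0 (each basis 2-blade squares to minus the product of its generators' squares); cross terms between blades sharing an index anticommute and cancel. So B^2 = 0.
Answer: null-rotation, certificate B^2 = 0. The class reads off the invariant scalar 0 directly.


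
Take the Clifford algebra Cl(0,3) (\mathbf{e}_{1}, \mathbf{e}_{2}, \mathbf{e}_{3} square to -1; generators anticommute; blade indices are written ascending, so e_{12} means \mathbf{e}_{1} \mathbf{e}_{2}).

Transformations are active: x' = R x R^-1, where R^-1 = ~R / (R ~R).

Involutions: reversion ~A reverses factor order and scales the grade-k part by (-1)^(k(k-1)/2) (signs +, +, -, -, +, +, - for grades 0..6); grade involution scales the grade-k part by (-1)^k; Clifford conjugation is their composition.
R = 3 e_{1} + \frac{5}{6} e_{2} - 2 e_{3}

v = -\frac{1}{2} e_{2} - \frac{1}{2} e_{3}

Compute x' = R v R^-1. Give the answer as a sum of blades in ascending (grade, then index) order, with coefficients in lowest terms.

~R = 3 e_{1} + \frac{5}{6} e_{2} - 2 e_{3}, and R ~R = -\frac{493}{36}, so R^-1 = ~R / (-\frac{493}{36}).
R v = -\frac{7}{12} - \frac{3}{2} e_{12} - \frac{3}{2} e_{13} - \frac{17}{12} e_{23}
Answer: \frac{126}{493} e_{1} + \frac{563}{986} e_{2} + \frac{325}{986} e_{3}


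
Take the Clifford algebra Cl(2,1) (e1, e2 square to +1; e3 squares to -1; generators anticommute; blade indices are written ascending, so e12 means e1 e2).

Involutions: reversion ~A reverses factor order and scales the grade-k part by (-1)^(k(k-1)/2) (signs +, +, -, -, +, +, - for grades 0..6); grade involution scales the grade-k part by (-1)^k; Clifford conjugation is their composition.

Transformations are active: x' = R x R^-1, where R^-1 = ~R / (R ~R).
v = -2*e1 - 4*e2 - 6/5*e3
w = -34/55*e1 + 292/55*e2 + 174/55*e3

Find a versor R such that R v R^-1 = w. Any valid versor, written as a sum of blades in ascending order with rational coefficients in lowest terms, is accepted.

Key observation: q(v) = q(w) = 464/25 (sandwiches preserve the norm), so R = v + w = -144/55*e1 + 72/55*e2 + 108/55*e3 works whenever it is invertible — the component of v along it is kept and (v - w)/2 reverses, sending v to w.
Answer: -144/55*e1 + 72/55*e2 + 108/55*e3


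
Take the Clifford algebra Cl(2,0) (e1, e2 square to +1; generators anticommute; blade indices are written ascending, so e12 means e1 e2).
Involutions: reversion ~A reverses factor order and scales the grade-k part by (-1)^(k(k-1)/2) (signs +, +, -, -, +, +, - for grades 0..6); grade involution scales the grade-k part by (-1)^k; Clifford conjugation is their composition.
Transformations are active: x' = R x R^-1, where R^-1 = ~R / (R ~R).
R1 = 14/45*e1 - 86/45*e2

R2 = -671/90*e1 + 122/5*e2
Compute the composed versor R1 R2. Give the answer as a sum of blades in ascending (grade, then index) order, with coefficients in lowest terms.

Distribute over the terms of R1 (each basis-blade product reordered to ascending indices, repeated generators contracted through their squares):
(14/45*e1) R2 = -4697/2025 + 1708/225*e12
(-86/45*e2) R2 = -10492/225 - 28853/2025*e12
Summing the partial products and collecting blades:
Answer: -3965/81 - 13481/2025*e12


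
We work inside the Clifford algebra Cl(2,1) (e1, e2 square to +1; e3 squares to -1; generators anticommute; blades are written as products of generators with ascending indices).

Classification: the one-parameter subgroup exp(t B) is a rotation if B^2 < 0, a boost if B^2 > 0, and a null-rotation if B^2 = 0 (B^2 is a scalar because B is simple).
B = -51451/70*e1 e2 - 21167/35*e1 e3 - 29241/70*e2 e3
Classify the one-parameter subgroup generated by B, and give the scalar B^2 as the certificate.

B^2 term by term: the squares give (-51451/70)^2*(e1 e2)^2 + (-21167/35)^2*(e1 e3)^2 + (-29241/70)^2*(e2 e3)^2 = 2647205401/4900*(-1) + 448041889/1225*(+1) + 855036081/4900*(+1) = -9/25 (each basis 2-blade squares to minus the product of its generators' squares); cross terms between blades sharing an index anticommute and cancel. So B^2 = -9/25.
Answer: rotation, certificate B^2 = -9/25. Key observation: B^2 = -9/25 is a conjugation invariant, so its sign decides the class regardless of the surface form of B.


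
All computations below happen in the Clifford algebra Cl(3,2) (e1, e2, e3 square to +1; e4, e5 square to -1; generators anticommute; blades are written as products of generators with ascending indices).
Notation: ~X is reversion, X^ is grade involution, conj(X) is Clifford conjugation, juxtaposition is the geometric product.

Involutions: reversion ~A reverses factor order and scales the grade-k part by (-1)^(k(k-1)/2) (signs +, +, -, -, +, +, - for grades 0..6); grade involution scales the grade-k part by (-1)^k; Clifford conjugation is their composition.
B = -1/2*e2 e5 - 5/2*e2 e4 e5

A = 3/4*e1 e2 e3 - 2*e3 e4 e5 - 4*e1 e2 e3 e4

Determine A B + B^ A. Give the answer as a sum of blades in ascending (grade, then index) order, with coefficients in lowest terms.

first term: 5*e2 e3 - 77/8*e1 e3 e5 + e2 e3 e4 + 31/8*e1 e3 e4 e5
second term: 5*e2 e3 + 77/8*e1 e3 e5 - e2 e3 e4 - 31/8*e1 e3 e4 e5
Answer: 10*e2 e3


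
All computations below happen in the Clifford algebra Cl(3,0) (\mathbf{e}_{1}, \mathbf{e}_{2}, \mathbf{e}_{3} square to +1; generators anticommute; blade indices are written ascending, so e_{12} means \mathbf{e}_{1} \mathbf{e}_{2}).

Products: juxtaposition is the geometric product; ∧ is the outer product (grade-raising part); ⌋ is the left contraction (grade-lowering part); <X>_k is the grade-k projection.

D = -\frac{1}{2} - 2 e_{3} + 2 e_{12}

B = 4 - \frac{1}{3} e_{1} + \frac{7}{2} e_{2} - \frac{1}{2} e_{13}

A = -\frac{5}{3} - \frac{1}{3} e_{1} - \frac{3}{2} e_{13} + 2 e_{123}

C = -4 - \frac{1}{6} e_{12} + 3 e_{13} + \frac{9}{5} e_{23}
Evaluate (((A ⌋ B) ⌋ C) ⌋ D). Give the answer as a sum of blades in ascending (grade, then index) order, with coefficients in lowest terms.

step 1: -\frac{263}{36} + \frac{5}{9} e_{1} - \frac{35}{6} e_{2} + \frac{1}{6} e_{3} + \frac{5}{6} e_{13}
step 2: \frac{481}{18} - \frac{53}{36} e_{1} - \frac{53}{135} e_{2} - \frac{53}{6} e_{3} + \frac{263}{216} e_{12} - \frac{263}{12} e_{13} - \frac{263}{20} e_{23}
step 3: \frac{101}{54} + \frac{106}{135} e_{1} - \frac{53}{18} e_{2} - \frac{481}{9} e_{3} + \frac{481}{9} e_{12}
Answer: \frac{101}{54} + \frac{106}{135} e_{1} - \frac{53}{18} e_{2} - \frac{481}{9} e_{3} + \frac{481}{9} e_{12}
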